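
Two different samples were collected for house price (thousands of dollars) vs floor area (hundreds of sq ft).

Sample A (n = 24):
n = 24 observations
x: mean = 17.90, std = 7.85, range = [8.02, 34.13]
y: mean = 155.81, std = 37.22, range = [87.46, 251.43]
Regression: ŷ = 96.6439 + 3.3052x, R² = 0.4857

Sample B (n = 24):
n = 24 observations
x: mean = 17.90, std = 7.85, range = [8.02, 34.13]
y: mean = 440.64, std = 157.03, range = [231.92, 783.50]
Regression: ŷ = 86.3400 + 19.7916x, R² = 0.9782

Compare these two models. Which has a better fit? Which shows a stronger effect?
Model B has the better fit (R² = 0.9782 vs 0.4857). Model B shows the stronger effect (|β₁| = 19.7916 vs 3.3052).

Model Comparison:

Fit — compare R²:
- Model A: R² = 0.4857 → 48.57% of variance in house price explained
- Model B: R² = 0.9782 → 97.82% of variance in house price explained
- 0.9782 > 0.4857 → Model B has the better fit

Which has the larger per-hundred sq ft effect? (|β₁|)
- Model A: β₁ = 3.3052 → predicted house price rises 3.3052 thousand dollars per additional hundred sq ft of floor area
- Model B: β₁ = 19.7916 → predicted house price rises 19.7916 thousand dollars per additional hundred sq ft of floor area
- |3.3052| < |19.7916| → Model B shows the stronger marginal effect

Notes:
- R² measures how tightly points cluster around the line; β₁ measures how steep the line is — they answer different questions.
- A better fit (higher R²) doesn't necessarily mean a more important relationship.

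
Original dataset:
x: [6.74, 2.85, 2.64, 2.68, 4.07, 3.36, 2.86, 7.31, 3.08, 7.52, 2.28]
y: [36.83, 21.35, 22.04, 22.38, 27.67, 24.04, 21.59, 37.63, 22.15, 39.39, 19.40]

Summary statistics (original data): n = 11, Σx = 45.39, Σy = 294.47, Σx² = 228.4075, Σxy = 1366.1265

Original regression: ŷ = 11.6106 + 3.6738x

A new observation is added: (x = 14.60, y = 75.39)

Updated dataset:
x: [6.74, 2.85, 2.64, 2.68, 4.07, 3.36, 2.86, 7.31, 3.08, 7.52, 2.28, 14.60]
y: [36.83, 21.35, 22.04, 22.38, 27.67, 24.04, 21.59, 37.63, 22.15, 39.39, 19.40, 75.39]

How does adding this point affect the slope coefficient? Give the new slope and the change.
The slope changes from 3.6738 to 4.3611 (change of +0.6873, or +18.7%).

The new point has HIGH LEVERAGE: x = 14.60 is far from the original mean x̄ = 45.39/11 ≈ 4.13 (original range [2.28, 7.52]).

Step 1: Update the sums with the new point (n goes from 11 to 12)
Σx  = 45.39 + 14.60 = 59.99
Σy  = 294.47 + 75.39 = 369.86
Σx² = 228.4075 + 14.60² = 228.4075 + 213.1600 = 441.5675
Σxy = 1366.1265 + 14.60×75.39 = 1366.1265 + 1100.6940 = 2466.8205

Step 2: Recompute the slope with b₁ = (nΣxy − ΣxΣy) / (nΣx² − (Σx)²)
Numerator   = 12×2466.8205 − 59.99×369.86 = 29601.8460 − 22187.9014 = 7413.9446
Denominator = 12×441.5675 − 59.99² = 5298.8100 − 3598.8001 = 1700.0099
b₁(new) = 7413.9446 / 1700.0099 = 4.3611

(Same formula on the original sums: (11×1366.1265 − 45.39×294.47) / (11×228.4075 − 45.39²) = 1661.3982 / 452.2304 = 3.6738, matching the given fit.)

Step 3: Change in slope
Δβ₁ = 4.3611 − 3.6738 = +0.6873
Relative change = +0.6873 / 3.6738 × 100% = +18.7%
→ the slope increases when the point is added.

A high-leverage point only changes the slope if it is off the original line; here y = 75.39 is above the original trend, so the slope increases.
In practice: investigate whether it comes from the same population as the rest of the sample; examine leverage (hᵢ) and Cook's distance rather than deleting it automatically.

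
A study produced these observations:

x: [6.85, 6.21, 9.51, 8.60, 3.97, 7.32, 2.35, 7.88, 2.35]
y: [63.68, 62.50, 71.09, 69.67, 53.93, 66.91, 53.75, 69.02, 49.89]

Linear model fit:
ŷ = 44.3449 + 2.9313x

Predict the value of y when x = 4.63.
ŷ = 57.9168

To predict y for x = 4.63, substitute into the regression equation:

ŷ = 44.3449 + 2.9313 × 4.63
ŷ = 44.3449 + 13.5719
ŷ = 57.9168

This is the fitted mean response at that x — an individual observation would come with a wider prediction interval.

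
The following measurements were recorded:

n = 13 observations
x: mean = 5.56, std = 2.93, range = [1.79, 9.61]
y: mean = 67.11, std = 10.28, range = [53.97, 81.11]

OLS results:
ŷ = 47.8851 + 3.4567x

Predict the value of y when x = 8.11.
ŷ = 75.9189

Plug x = 8.11 into the fitted line:

ŷ = 47.8851 + 3.4567 × 8.11
ŷ = 47.8851 + 28.0338
ŷ = 75.9189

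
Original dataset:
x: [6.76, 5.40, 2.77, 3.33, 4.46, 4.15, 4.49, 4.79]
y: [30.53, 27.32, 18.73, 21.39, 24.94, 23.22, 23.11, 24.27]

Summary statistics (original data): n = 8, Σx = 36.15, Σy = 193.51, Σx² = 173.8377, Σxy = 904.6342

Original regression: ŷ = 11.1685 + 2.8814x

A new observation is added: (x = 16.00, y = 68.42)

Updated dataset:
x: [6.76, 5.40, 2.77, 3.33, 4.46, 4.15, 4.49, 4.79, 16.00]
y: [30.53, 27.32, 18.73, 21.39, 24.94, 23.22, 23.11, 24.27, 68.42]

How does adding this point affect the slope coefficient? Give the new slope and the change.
Adding the point moves β₁ from 2.8814 to 3.7727, i.e. it increases by 0.8913 (+30.9%).

The new point has HIGH LEVERAGE: x = 16.00 is far from the original mean x̄ = 36.15/8 ≈ 4.52 (original range [2.77, 6.76]).

Step 1: Update the sums with the new point (n goes from 8 to 9)
Σx  = 36.15 + 16.00 = 52.15
Σy  = 193.51 + 68.42 = 261.93
Σx² = 173.8377 + 16.00² = 173.8377 + 256.0000 = 429.8377
Σxy = 904.6342 + 16.00×68.42 = 904.6342 + 1094.7200 = 1999.3542

Step 2: Recompute the slope with b₁ = (nΣxy − ΣxΣy) / (nΣx² − (Σx)²)
Numerator   = 9×1999.3542 − 52.15×261.93 = 17994.1878 − 13659.6495 = 4334.5383
Denominator = 9×429.8377 − 52.15² = 3868.5393 − 2719.6225 = 1148.9168
b₁(new) = 4334.5383 / 1148.9168 = 3.7727

(Same formula on the original sums: (8×904.6342 − 36.15×193.51) / (8×173.8377 − 36.15²) = 241.6871 / 83.8791 = 2.8814, matching the given fit.)

Step 3: Change in slope
Δβ₁ = 3.7727 − 2.8814 = +0.8913
Relative change = +0.8913 / 2.8814 × 100% = +30.9%
→ the slope increases when the point is added.

A high-leverage point only changes the slope if it is off the original line; here y = 68.42 is above the original trend, so the slope increases.
In practice: check such a point for data-entry or measurement error.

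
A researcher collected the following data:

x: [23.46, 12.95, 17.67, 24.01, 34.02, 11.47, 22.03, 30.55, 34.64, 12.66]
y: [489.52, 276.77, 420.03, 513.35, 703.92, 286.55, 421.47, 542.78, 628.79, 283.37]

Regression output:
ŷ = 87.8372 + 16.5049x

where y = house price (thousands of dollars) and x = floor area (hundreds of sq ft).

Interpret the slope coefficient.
On average, house price is about 16.5049 thousand dollars higher for every extra hundred sq ft of floor area.

The slope coefficient β₁ = 16.5049 represents the marginal effect of floor area on house price.

Interpretation:
- Floor area up by 1 hundred sq ft → predicted house price increases by 16.5049 thousand dollars
- This is a linear approximation: the same per-unit change is assumed across the whole observed x range

The intercept β₀ = 87.8372 is the predicted house price when floor area = 0; since the smallest observed x is 11.47, this is an extrapolation and mainly anchors the line.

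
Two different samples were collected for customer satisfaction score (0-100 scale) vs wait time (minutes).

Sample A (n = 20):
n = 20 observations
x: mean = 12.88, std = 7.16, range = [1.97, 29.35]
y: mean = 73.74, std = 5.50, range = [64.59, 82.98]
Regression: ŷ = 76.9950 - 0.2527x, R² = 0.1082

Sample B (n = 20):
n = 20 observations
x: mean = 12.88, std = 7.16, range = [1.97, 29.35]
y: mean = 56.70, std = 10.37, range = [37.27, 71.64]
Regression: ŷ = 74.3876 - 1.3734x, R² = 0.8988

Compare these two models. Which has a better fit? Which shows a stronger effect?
Model B has the better fit (R² = 0.8988 vs 0.1082). Model B shows the stronger effect (|β₁| = 1.3734 vs 0.2527).

Model Comparison:

Goodness of fit (R²):
- Model A: R² = 0.1082 → 10.82% of variance in satisfaction score explained
- Model B: R² = 0.8988 → 89.88% of variance in satisfaction score explained
- 0.8988 > 0.1082 → Model B has the better fit

Strength of effect — compare |β₁|:
- Model A: β₁ = -0.2527 → predicted satisfaction score falls 0.2527 points per additional minute of wait time
- Model B: β₁ = -1.3734 → predicted satisfaction score falls 1.3734 points per additional minute of wait time
- |-0.2527| < |-1.3734| → Model B shows the stronger marginal effect

Note: A better fit (higher R²) doesn't necessarily mean a more important relationship.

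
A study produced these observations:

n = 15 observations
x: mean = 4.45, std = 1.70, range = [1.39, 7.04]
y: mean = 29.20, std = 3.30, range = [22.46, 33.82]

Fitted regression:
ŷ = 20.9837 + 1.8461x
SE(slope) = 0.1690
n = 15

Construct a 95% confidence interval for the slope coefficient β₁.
The 95% CI for β₁ is (1.4810, 2.2112)

Confidence interval for the slope:

The 95% CI for β₁ is: β̂₁ ± t*(α/2, n-2) × SE(β̂₁)

Step 1: Find critical t-value
- Confidence level = 0.95
- Degrees of freedom = n - 2 = 15 - 2 = 13
- t*(α/2, 13) = 2.1604

Step 2: Calculate margin of error
Margin = 2.1604 × 0.1690 = 0.3651

Step 3: Construct interval
CI = 1.8461 ± 0.3651
CI = (1.4810, 2.2112)

Interpretation: We are 95% confident that the true slope β₁ lies between 1.4810 and 2.2112.
Since 0 is outside the interval, a two-sided test at α = 0.05 would reject H₀: β₁ = 0.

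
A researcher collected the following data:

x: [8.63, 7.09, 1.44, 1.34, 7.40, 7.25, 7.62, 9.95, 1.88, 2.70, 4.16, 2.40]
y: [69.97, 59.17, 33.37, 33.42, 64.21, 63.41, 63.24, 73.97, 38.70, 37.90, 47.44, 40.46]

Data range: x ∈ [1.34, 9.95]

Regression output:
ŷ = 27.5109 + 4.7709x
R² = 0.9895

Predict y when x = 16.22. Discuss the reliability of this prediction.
ŷ = 104.8949 (extrapolation — x = 16.22 lies outside [1.34, 9.95], so reliability is low).

Prediction calculation:
ŷ = 27.5109 + 4.7709 × 16.22
ŷ = 104.8949

Reliability:
- Data range: x ∈ [1.34, 9.95]
- Prediction point: x = 16.22 is 6.27 units above the observed range → this is EXTRAPOLATION, not interpolation

Why that matters here:
- R² describes fit only over the sampled x values; it says nothing about behaviour beyond them
- The standard error of prediction grows with (x − x̄)², and x = 16.22 is far from x̄ = 5.16
- There are no observations near this x to validate the fitted line there

A defensible statement: 'if the linear trend continued to x = 16.22, y would be about 104.8949' — the premise is untested.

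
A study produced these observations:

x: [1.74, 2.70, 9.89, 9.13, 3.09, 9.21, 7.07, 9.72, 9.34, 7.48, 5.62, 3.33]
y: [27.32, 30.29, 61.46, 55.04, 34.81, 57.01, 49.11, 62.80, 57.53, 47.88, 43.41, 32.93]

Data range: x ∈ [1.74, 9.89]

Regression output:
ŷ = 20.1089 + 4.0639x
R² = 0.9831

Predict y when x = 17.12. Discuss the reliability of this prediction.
ŷ = 89.6829, but this is extrapolation (above the data range [1.74, 9.89]) and may be unreliable.

Prediction calculation:
ŷ = 20.1089 + 4.0639 × 17.12
ŷ = 89.6829

Reliability:
- Data range: x ∈ [1.74, 9.89]
- Prediction point: x = 17.12 is 7.23 units above the observed range → this is EXTRAPOLATION, not interpolation

Why that matters here:
- The linear relationship may not hold outside the observed range
- R² describes fit only over the sampled x values; it says nothing about behaviour beyond them
- Real relationships often flatten, saturate, or turn nonlinear at extremes

A defensible statement: 'if the linear trend continued to x = 17.12, y would be about 89.6829' — the premise is untested.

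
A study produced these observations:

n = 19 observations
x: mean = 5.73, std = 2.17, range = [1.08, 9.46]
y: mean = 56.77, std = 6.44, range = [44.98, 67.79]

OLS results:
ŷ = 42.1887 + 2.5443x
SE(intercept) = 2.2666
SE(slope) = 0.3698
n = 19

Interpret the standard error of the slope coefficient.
The slope 2.5443 is pinned down to within about ±0.3698 (one SE) by these data — relative uncertainty 14.5%, i.e. precise.

What SE measures:
- The standard error quantifies the sampling variability of the coefficient estimate
- It is the estimated standard deviation of β̂₁ across hypothetical repeated samples of the same size
- Smaller SE → more precise estimate

Relative precision:
- SE / |β̂₁| = 0.3698 / 2.5443 = 14.5%
- Rule of thumb (under 20%: precise; 20% to under 50%: moderately precise; 50% or more: imprecise) → precise

Link to the t-test: t = β̂₁ / SE(β̂₁) = 2.5443 / 0.3698 = 6.8802, the statistic for H₀: β₁ = 0.

What drives SE(β̂₁): wider spread of x values → smaller SE; larger n (here n = 19) → smaller SE.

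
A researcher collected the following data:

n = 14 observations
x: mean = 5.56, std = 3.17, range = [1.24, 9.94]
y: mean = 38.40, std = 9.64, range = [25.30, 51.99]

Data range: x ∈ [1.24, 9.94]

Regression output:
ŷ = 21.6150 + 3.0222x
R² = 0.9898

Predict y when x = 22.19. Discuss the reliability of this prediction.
ŷ = 88.6776 (extrapolation — x = 22.19 lies outside [1.24, 9.94], so reliability is low).

Prediction calculation:
ŷ = 21.6150 + 3.0222 × 22.19
ŷ = 88.6776

Reliability:
- Data range: x ∈ [1.24, 9.94]
- Prediction point: x = 22.19 is 12.25 units above the observed range → this is EXTRAPOLATION, not interpolation

Why that matters here:
- R² describes fit only over the sampled x values; it says nothing about behaviour beyond them
- Real relationships often flatten, saturate, or turn nonlinear at extremes

A defensible statement: 'if the linear trend continued to x = 22.19, y would be about 88.6776' — the premise is untested.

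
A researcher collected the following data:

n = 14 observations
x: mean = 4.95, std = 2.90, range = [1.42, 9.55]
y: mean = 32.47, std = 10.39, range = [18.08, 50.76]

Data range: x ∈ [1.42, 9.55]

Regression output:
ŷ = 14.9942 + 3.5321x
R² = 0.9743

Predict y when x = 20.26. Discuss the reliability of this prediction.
ŷ = 86.5545, but this is extrapolation (above the data range [1.42, 9.55]) and may be unreliable.

Prediction calculation:
ŷ = 14.9942 + 3.5321 × 20.26
ŷ = 86.5545

Reliability:
- Data range: x ∈ [1.42, 9.55]
- Prediction point: x = 20.26 is 10.71 units above the observed range → this is EXTRAPOLATION, not interpolation

Why that matters here:
- The linear relationship may not hold outside the observed range
- The standard error of prediction grows with (x − x̄)², and x = 20.26 is far from x̄ = 4.95

Report the number if required, but flag clearly that it is an extrapolation.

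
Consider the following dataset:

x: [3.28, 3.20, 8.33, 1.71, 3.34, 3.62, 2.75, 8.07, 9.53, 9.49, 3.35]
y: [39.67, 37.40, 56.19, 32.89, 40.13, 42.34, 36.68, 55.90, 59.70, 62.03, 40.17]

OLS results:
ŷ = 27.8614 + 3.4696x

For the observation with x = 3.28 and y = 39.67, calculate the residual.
Residual = 0.4283

The residual is the difference between the actual value and the predicted value:

Residual = y - ŷ

Step 1: Calculate predicted value
ŷ = 27.8614 + 3.4696 × 3.28
ŷ = 39.2417

Step 2: Calculate residual
Residual = 39.67 - 39.2417
Residual = 0.4283

Interpretation: the model underestimates the actual value by 0.4283 at this point (positive residual → observation lies above the fitted line).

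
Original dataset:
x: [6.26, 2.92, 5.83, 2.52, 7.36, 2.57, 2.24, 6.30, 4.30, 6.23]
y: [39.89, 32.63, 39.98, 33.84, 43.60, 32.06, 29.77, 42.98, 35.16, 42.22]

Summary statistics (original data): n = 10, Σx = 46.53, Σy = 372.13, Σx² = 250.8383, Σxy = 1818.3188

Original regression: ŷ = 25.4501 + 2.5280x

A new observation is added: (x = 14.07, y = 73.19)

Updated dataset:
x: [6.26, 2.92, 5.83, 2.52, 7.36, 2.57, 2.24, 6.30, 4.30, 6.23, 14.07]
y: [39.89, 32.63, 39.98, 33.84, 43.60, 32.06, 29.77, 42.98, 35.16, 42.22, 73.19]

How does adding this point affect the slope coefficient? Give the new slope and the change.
Adding the point moves β₁ from 2.5280 to 3.4344, i.e. it increases by 0.9064 (+35.9%).

The new point has HIGH LEVERAGE: x = 14.07 is far from the original mean x̄ = 46.53/10 ≈ 4.65 (original range [2.24, 7.36]).

Step 1: Update the sums with the new point (n goes from 10 to 11)
Σx  = 46.53 + 14.07 = 60.60
Σy  = 372.13 + 73.19 = 445.32
Σx² = 250.8383 + 14.07² = 250.8383 + 197.9649 = 448.8032
Σxy = 1818.3188 + 14.07×73.19 = 1818.3188 + 1029.7833 = 2848.1021

Step 2: Recompute the slope with b₁ = (nΣxy − ΣxΣy) / (nΣx² − (Σx)²)
Numerator   = 11×2848.1021 − 60.60×445.32 = 31329.1231 − 26986.3920 = 4342.7311
Denominator = 11×448.8032 − 60.60² = 4936.8352 − 3672.3600 = 1264.4752
b₁(new) = 4342.7311 / 1264.4752 = 3.4344

(Same formula on the original sums: (10×1818.3188 − 46.53×372.13) / (10×250.8383 − 46.53²) = 867.9791 / 343.3421 = 2.5280, matching the given fit.)

Step 3: Change in slope
Δβ₁ = 3.4344 − 2.5280 = +0.9064
Relative change = +0.9064 / 2.5280 × 100% = +35.9%
→ the slope increases when the point is added.

Because the point sits above the extension of the original line at a high-leverage x, it tilts the fit up.
In practice: refit with and without it and report both if conclusions differ; examine leverage (hᵢ) and Cook's distance rather than deleting it automatically.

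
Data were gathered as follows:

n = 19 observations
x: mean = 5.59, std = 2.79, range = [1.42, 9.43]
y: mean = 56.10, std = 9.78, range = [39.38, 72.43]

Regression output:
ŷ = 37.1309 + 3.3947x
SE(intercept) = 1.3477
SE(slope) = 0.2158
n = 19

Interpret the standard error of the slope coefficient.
SE(β̂₁) = 0.2158 is the estimated standard deviation of the slope estimate across repeated samples; relative to β̂₁ = 3.3947 that is 6.4%, a precise estimate.

SE(β̂₁) = 0.2158 says: if we drew many samples of n = 19 from the same population and refit each time, the fitted slopes would scatter with a standard deviation of roughly 0.2158 around the true β₁.

Relative precision:
- SE / |β̂₁| = 0.2158 / 3.3947 = 6.4%
- Rule of thumb (under 20%: precise; 20% to under 50%: moderately precise; 50% or more: imprecise) → precise

Link to interval estimation: a confidence interval for β₁ is β̂₁ ± t* × 0.2158, so SE sets the half-width per unit of t*.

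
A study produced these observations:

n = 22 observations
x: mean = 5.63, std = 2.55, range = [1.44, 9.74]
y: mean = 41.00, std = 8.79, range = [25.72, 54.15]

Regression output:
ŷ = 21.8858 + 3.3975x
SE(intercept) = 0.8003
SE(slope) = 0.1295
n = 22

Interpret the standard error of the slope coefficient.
SE(slope) = 0.1295 measures the uncertainty in the estimated slope. The coefficient is estimated precisely (SE/|β̂₁| = 3.8%).

What SE measures:
- The standard error quantifies the sampling variability of the coefficient estimate
- It is the estimated standard deviation of β̂₁ across hypothetical repeated samples of the same size
- Smaller SE → more precise estimate

Relative precision:
- SE / |β̂₁| = 0.1295 / 3.3975 = 3.8%
- Rule of thumb (under 20%: precise; 20% to under 50%: moderately precise; 50% or more: imprecise) → precise

Link to the t-test: t = β̂₁ / SE(β̂₁) = 3.3975 / 0.1295 = 26.2355, the statistic for H₀: β₁ = 0.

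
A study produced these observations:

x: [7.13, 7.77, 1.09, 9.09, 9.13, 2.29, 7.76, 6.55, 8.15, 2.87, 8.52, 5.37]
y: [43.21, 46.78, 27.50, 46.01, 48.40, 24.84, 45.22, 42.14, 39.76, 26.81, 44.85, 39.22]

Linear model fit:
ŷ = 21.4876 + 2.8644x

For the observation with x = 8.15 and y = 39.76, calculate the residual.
Residual = -5.0725

The residual is the difference between the actual value and the predicted value:

Residual = y - ŷ

Step 1: Calculate predicted value
ŷ = 21.4876 + 2.8644 × 8.15
ŷ = 44.8325

Step 2: Calculate residual
Residual = 39.76 - 44.8325
Residual = -5.0725

Interpretation: the model overestimates the actual value by 5.0725 at this point (negative residual → observation lies below the fitted line).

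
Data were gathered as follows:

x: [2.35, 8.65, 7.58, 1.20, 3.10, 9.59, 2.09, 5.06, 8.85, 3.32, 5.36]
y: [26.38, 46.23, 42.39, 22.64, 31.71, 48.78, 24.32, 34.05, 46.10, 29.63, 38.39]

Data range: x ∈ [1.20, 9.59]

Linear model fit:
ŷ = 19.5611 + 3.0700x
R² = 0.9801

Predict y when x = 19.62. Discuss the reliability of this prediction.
The equation gives ŷ = 79.7945; however x = 19.62 is 10.03 units above the observed range, so this extrapolated value should not be trusted.

Prediction calculation:
ŷ = 19.5611 + 3.0700 × 19.62
ŷ = 79.7945

Reliability:
- Data range: x ∈ [1.20, 9.59]
- Prediction point: x = 19.62 is 10.03 units above the observed range → this is EXTRAPOLATION, not interpolation

Why that matters here:
- Real relationships often flatten, saturate, or turn nonlinear at extremes
- R² describes fit only over the sampled x values; it says nothing about behaviour beyond them
- The standard error of prediction grows with (x − x̄)², and x = 19.62 is far from x̄ = 5.20

The R² = 0.9801 only validates the fit within [1.20, 9.59]; treat ŷ = 79.7945 with caution.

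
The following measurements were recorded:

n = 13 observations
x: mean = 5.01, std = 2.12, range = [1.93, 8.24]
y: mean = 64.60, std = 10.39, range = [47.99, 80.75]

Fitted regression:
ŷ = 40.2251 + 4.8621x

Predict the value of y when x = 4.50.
ŷ = 62.1046

Plug x = 4.50 into the fitted line:

ŷ = 40.2251 + 4.8621 × 4.50
ŷ = 40.2251 + 21.8795
ŷ = 62.1046

This is a point prediction; actual observations scatter around it by roughly the residual standard deviation.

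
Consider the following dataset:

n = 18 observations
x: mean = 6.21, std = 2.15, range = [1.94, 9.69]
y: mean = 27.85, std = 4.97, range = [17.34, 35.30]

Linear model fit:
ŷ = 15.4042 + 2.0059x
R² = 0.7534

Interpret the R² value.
The model explains 75.34% of the variance in y (R² = 0.7534), leaving 24.66% unexplained; the fit is strong.

R² (coefficient of determination) measures the proportion of variance in y explained by the regression model.

Here R² = 0.7534:
- Explained: 75.34% of the variation in y
- Unexplained (residual): 100% − 75.34% = 24.66%
- Rule of thumb (below 0.3 weak; 0.3 to below 0.7 moderate; 0.7 and above strong) → strong

Calculation: R² = 1 − (SS_res / SS_tot), where SS_res is the sum of squared residuals and SS_tot the total sum of squares.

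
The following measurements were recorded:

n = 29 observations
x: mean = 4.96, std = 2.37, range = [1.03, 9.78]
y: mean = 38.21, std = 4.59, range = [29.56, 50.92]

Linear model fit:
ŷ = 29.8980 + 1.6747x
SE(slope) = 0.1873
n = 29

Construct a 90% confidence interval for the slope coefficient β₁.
The 90% CI for β₁ is (1.3557, 1.9937)

Confidence interval for the slope:

The 90% CI for β₁ is: β̂₁ ± t*(α/2, n-2) × SE(β̂₁)

Step 1: Find critical t-value
- Confidence level = 0.9
- Degrees of freedom = n - 2 = 29 - 2 = 27
- t*(α/2, 27) = 1.7033

Step 2: Calculate margin of error
Margin = 1.7033 × 0.1873 = 0.3190

Step 3: Construct interval
CI = 1.6747 ± 0.3190
CI = (1.3557, 1.9937)

Interpretation: each one-unit increase in x is associated with a change in mean y of between 1.3557 and 1.9937, with 90% confidence.
The interval does not include 0, suggesting a significant linear relationship.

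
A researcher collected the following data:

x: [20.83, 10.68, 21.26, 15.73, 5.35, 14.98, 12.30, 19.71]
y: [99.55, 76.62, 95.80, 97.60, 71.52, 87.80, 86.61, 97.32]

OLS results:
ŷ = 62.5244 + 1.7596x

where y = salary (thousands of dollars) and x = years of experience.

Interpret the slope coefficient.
For each additional year of experience, predicted salary increases by approximately 1.7596 thousand dollars.

The slope coefficient β₁ = 1.7596 represents the marginal effect of experience on salary.

Interpretation:
- Experience up by 1 year → predicted salary increases by 1.7596 thousand dollars
- The effect is assumed constant over the observed range of x (linearity)

(β₀ = 62.5244 is the fitted value at x = 0 and is not part of the slope interpretation.)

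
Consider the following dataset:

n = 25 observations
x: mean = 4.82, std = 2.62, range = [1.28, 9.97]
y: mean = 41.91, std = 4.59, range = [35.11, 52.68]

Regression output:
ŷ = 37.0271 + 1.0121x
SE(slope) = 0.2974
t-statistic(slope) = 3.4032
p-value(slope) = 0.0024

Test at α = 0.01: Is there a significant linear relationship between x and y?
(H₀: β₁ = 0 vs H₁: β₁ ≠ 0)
Since p-value = 0.0024 < α = 0.01, reject H₀ — the slope is significantly different from 0.

Hypothesis test for the slope coefficient:

H₀: β₁ = 0 (no linear relationship)
H₁: β₁ ≠ 0 (linear relationship exists)

Test statistic: t = β̂₁ / SE(β̂₁) = 1.0121 / 0.2974 = 3.4032

p = 0.0024: how often a slope estimate this far from 0 (in SE units) would arise by chance if β₁ were truly 0.

Decision rule: reject H₀ if p-value < α.
p-value = 0.0024 < α = 0.01 → reject H₀.

At α = 0.01 the data do provide convincing evidence of a nonzero slope.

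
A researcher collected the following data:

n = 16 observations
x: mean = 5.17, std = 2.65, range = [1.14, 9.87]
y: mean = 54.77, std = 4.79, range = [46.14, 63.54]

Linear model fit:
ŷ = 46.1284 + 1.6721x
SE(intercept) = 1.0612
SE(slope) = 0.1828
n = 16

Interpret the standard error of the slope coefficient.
The slope 1.6721 is pinned down to within about ±0.1828 (one SE) by these data — relative uncertainty 10.9%, i.e. precise.

SE(β̂₁) = 0.1828 says: if we drew many samples of n = 16 from the same population and refit each time, the fitted slopes would scatter with a standard deviation of roughly 0.1828 around the true β₁.

Relative precision:
- SE / |β̂₁| = 0.1828 / 1.6721 = 10.9%
- Rule of thumb (under 20%: precise; 20% to under 50%: moderately precise; 50% or more: imprecise) → precise

Link to the t-test: t = β̂₁ / SE(β̂₁) = 1.6721 / 0.1828 = 9.1472, the statistic for H₀: β₁ = 0.

What drives SE(β̂₁): more residual scatter → larger SE; wider spread of x values → smaller SE.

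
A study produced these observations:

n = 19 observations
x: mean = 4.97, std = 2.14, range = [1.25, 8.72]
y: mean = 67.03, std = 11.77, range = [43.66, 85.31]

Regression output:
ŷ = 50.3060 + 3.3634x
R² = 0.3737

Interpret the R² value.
R² = 0.3737 means 37.37% of the variation in y is explained by the linear relationship with x. This indicates a moderate fit.

The coefficient of determination R² is the fraction of the total variation in y that the fitted line accounts for.

Here R² = 0.3737:
- Explained: 37.37% of the variation in y
- Unexplained (residual): 100% − 37.37% = 62.63%
- Rule of thumb (below 0.3 weak; 0.3 to below 0.7 moderate; 0.7 and above strong) → moderate

Note: R² never decreases when predictors are added, so it should not be used alone to compare models of different size.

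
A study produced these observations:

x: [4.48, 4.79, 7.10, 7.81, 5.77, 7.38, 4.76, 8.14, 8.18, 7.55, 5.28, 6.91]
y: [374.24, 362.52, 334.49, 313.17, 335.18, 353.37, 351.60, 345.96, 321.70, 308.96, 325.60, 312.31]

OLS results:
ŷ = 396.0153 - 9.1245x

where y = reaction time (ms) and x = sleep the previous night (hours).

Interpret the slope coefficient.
On average, reaction time is about 9.1245 ms lower for every extra hour of sleep.

The slope coefficient β₁ = -9.1245 represents the marginal effect of sleep on reaction time.

Interpretation:
- Sleep up by 1 hour → predicted reaction time decreases by 9.1245 ms
- This is a linear approximation: the same per-unit change is assumed across the whole observed x range
- The sign (−) gives the direction; the magnitude 9.1245 gives the size of the effect per hour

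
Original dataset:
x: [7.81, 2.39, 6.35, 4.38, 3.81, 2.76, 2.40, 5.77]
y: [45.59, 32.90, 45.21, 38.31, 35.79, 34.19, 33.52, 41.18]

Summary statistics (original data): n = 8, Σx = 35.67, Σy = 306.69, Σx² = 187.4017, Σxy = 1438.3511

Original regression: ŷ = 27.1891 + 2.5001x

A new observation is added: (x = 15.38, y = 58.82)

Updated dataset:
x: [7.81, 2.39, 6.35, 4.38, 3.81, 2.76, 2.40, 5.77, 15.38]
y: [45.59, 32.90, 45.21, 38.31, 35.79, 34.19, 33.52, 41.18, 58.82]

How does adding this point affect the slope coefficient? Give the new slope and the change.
The slope changes from 2.5001 to 2.0074 (change of -0.4927, or -19.7%).

x = 15.38 lies well outside the original x-range [2.39, 7.81] (x̄ ≈ 4.46), so this observation has high leverage and can move the slope substantially.

Step 1: Update the sums with the new point (n goes from 8 to 9)
Σx  = 35.67 + 15.38 = 51.05
Σy  = 306.69 + 58.82 = 365.51
Σx² = 187.4017 + 15.38² = 187.4017 + 236.5444 = 423.9461
Σxy = 1438.3511 + 15.38×58.82 = 1438.3511 + 904.6516 = 2343.0027

Step 2: Recompute the slope with b₁ = (nΣxy − ΣxΣy) / (nΣx² − (Σx)²)
Numerator   = 9×2343.0027 − 51.05×365.51 = 21087.0243 − 18659.2855 = 2427.7388
Denominator = 9×423.9461 − 51.05² = 3815.5149 − 2606.1025 = 1209.4124
b₁(new) = 2427.7388 / 1209.4124 = 2.0074

(Same formula on the original sums: (8×1438.3511 − 35.67×306.69) / (8×187.4017 − 35.67²) = 567.1765 / 226.8647 = 2.5001, matching the given fit.)

Step 3: Change in slope
Δβ₁ = 2.0074 − 2.5001 = -0.4927
Relative change = -0.4927 / 2.5001 × 100% = -19.7%
→ the slope decreases when the point is added.

Because the point sits below the extension of the original line at a high-leverage x, it tilts the fit down.
In practice: check such a point for data-entry or measurement error; examine leverage (hᵢ) and Cook's distance rather than deleting it automatically.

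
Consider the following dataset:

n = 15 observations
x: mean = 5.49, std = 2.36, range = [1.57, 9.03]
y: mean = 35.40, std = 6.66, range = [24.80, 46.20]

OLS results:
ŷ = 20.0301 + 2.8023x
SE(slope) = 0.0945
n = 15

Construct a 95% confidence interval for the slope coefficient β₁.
The 95% CI for β₁ is (2.5981, 3.0065)

Confidence interval for the slope:

The 95% CI for β₁ is: β̂₁ ± t*(α/2, n-2) × SE(β̂₁)

Step 1: Find critical t-value
- Confidence level = 0.95
- Degrees of freedom = n - 2 = 15 - 2 = 13
- t*(α/2, 13) = 2.1604

Step 2: Calculate margin of error
Margin = 2.1604 × 0.0945 = 0.2042

Step 3: Construct interval
CI = 2.8023 ± 0.2042
CI = (2.5981, 3.0065)

Interpretation: We are 95% confident that the true slope β₁ lies between 2.5981 and 3.0065.
Since 0 is outside the interval, a two-sided test at α = 0.05 would reject H₀: β₁ = 0.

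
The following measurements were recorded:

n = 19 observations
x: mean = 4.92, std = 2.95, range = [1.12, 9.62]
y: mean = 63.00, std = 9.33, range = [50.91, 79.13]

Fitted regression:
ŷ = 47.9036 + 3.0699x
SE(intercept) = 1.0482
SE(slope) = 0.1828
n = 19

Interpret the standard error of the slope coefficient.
SE(slope) = 0.1828 measures the uncertainty in the estimated slope. The coefficient is estimated precisely (SE/|β̂₁| = 6.0%).

SE(β̂₁) = 0.1828 says: if we drew many samples of n = 19 from the same population and refit each time, the fitted slopes would scatter with a standard deviation of roughly 0.1828 around the true β₁.

Relative precision:
- SE / |β̂₁| = 0.1828 / 3.0699 = 6.0%
- Rule of thumb (under 20%: precise; 20% to under 50%: moderately precise; 50% or more: imprecise) → precise

Link to interval estimation: a confidence interval for β₁ is β̂₁ ± t* × 0.1828, so SE sets the half-width per unit of t*.

What drives SE(β̂₁): wider spread of x values → smaller SE; larger n (here n = 19) → smaller SE; more residual scatter → larger SE.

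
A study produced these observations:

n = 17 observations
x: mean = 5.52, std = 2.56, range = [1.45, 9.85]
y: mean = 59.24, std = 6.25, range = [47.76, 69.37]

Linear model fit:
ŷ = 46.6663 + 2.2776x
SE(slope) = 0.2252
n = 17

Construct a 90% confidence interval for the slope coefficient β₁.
The 90% CI for β₁ is (1.8828, 2.6724)

Confidence interval for the slope:

The 90% CI for β₁ is: β̂₁ ± t*(α/2, n-2) × SE(β̂₁)

Step 1: Find critical t-value
- Confidence level = 0.9
- Degrees of freedom = n - 2 = 17 - 2 = 15
- t*(α/2, 15) = 1.7531

Step 2: Calculate margin of error
Margin = 1.7531 × 0.2252 = 0.3948

Step 3: Construct interval
CI = 2.2776 ± 0.3948
CI = (1.8828, 2.6724)

Interpretation: each one-unit increase in x is associated with a change in mean y of between 1.8828 and 2.6724, with 90% confidence.
The interval does not include 0, suggesting a significant linear relationship.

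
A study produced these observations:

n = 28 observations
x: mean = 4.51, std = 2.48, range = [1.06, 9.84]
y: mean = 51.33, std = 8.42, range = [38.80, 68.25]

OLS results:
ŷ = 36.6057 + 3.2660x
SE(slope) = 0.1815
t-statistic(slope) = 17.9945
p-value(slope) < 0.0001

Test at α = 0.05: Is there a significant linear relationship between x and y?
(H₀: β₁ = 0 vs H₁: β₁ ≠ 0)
p-value < 0.0001 < α = 0.05, so we reject H₀. The relationship is significant.

Hypothesis test for the slope coefficient:

H₀: β₁ = 0 (no linear relationship)
H₁: β₁ ≠ 0 (linear relationship exists)

Test statistic: t = β̂₁ / SE(β̂₁) = 3.2660 / 0.1815 = 17.9945

The p-value (<0.0001) is the probability, under H₀, of a t-statistic at least as extreme as |t| = 17.9945 (two-sided, df = n − 2 = 26).

Decision rule: reject H₀ if p-value < α.
p-value < 0.0001 < α = 0.05 → reject H₀.

There is sufficient evidence at the 5% significance level to conclude that a linear relationship exists between x and y.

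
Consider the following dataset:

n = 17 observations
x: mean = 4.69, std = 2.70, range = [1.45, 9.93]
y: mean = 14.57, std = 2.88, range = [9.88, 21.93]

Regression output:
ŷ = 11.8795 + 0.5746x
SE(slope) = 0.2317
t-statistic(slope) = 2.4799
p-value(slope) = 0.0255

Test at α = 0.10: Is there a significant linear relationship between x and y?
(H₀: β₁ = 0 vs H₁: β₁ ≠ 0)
p-value = 0.0255 < α = 0.10, so we reject H₀. The relationship is significant.

Hypothesis test for the slope coefficient:

H₀: β₁ = 0 (no linear relationship)
H₁: β₁ ≠ 0 (linear relationship exists)

Test statistic: t = β̂₁ / SE(β̂₁) = 0.5746 / 0.2317 = 2.4799

p = 0.0255: how often a slope estimate this far from 0 (in SE units) would arise by chance if β₁ were truly 0.

Decision rule: reject H₀ if p-value < α.
p-value = 0.0255 < α = 0.10 → reject H₀.

Conclusion: the linear association between x and y is significant at the 10% level.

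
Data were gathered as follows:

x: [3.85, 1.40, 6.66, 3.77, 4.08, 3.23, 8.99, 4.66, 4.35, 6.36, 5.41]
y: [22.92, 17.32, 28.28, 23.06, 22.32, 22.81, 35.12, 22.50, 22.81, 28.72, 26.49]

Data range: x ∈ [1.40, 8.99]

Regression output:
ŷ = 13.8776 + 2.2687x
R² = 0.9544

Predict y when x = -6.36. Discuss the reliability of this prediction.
ŷ = -0.5513, but this is extrapolation (below the data range [1.40, 8.99]) and may be unreliable.

Prediction calculation:
ŷ = 13.8776 + 2.2687 × (-6.36)
ŷ = -0.5513

Reliability:
- Data range: x ∈ [1.40, 8.99]
- Prediction point: x = -6.36 is 7.76 units below the observed range → this is EXTRAPOLATION, not interpolation

Why that matters here:
- The standard error of prediction grows with (x − x̄)², and x = -6.36 is far from x̄ = 4.80
- There are no observations near this x to validate the fitted line there
- The linear relationship may not hold outside the observed range

Report the number if required, but flag clearly that it is an extrapolation.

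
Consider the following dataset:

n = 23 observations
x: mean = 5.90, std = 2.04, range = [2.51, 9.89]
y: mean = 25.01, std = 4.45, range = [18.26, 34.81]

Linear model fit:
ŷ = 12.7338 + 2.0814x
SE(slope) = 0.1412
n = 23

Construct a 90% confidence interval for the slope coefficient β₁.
The 90% CI for β₁ is (1.8384, 2.3244)

Confidence interval for the slope:

The 90% CI for β₁ is: β̂₁ ± t*(α/2, n-2) × SE(β̂₁)

Step 1: Find critical t-value
- Confidence level = 0.9
- Degrees of freedom = n - 2 = 23 - 2 = 21
- t*(α/2, 21) = 1.7207

Step 2: Calculate margin of error
Margin = 1.7207 × 0.1412 = 0.2430

Step 3: Construct interval
CI = 2.0814 ± 0.2430
CI = (1.8384, 2.3244)

Interpretation: each one-unit increase in x is associated with a change in mean y of between 1.8384 and 2.3244, with 90% confidence.
Both endpoints are positive, so the data support a genuinely positive slope at this confidence level.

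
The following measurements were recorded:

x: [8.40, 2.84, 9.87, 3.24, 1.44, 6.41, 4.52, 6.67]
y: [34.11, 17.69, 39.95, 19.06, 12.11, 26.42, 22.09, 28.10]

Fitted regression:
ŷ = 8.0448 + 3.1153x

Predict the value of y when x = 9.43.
ŷ = 37.4221

To predict y for x = 9.43, substitute into the regression equation:

ŷ = 8.0448 + 3.1153 × 9.43
ŷ = 8.0448 + 29.3773
ŷ = 37.4221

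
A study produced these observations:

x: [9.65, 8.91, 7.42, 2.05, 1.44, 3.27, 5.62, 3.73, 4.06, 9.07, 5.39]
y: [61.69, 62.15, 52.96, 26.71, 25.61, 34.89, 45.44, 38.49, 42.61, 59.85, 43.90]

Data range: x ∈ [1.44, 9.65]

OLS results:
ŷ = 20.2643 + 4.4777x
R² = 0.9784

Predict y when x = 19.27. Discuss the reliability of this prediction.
The equation gives ŷ = 106.5496; however x = 19.27 is 9.62 units above the observed range, so this extrapolated value should not be trusted.

Prediction calculation:
ŷ = 20.2643 + 4.4777 × 19.27
ŷ = 106.5496

Reliability:
- Data range: x ∈ [1.44, 9.65]
- Prediction point: x = 19.27 is 9.62 units above the observed range → this is EXTRAPOLATION, not interpolation

Why that matters here:
- The standard error of prediction grows with (x − x̄)², and x = 19.27 is far from x̄ = 5.51
- There are no observations near this x to validate the fitted line there
- R² describes fit only over the sampled x values; it says nothing about behaviour beyond them

Report the number if required, but flag clearly that it is an extrapolation.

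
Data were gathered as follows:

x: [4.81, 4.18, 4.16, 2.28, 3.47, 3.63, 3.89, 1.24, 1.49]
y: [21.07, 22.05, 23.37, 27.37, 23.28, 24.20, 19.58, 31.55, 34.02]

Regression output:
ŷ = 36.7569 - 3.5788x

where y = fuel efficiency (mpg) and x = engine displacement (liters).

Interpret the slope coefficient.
An increase of one liter in engine displacement is associated with a 3.5788 mpg decrease in predicted fuel efficiency.

The slope β₁ = -3.5788 gives the rate at which the fitted fuel efficiency changes with engine displacement.

Interpretation:
- Engine displacement up by 1 liter → predicted fuel efficiency decreases by 3.5788 mpg
- This is a linear approximation: the same per-unit change is assumed across the whole observed x range
- The slope describes association in these data, not necessarily a causal effect

The intercept β₀ = 36.7569 is the predicted fuel efficiency when engine displacement = 0; since the smallest observed x is 1.24, this is an extrapolation and mainly anchors the line.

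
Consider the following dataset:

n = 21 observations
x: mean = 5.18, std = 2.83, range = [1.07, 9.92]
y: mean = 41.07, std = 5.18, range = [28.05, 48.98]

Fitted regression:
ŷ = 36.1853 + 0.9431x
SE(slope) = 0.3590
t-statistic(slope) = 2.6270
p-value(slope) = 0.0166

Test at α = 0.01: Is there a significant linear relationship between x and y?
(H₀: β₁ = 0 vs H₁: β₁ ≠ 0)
Fail to reject H₀: p-value = 0.0166 ≥ α = 0.01. The linear relationship is not significant at the 1% level.

Hypothesis test for the slope coefficient:

H₀: β₁ = 0 (no linear relationship)
H₁: β₁ ≠ 0 (linear relationship exists)

Test statistic: t = β̂₁ / SE(β̂₁) = 0.9431 / 0.3590 = 2.6270

The p-value (0.0166) is the probability, under H₀, of a t-statistic at least as extreme as |t| = 2.6270 (two-sided, df = n − 2 = 19).

Decision rule: reject H₀ if p-value < α.
p-value = 0.0166 ≥ α = 0.01 → fail to reject H₀.

Conclusion: the linear association between x and y is not significant at the 1% level.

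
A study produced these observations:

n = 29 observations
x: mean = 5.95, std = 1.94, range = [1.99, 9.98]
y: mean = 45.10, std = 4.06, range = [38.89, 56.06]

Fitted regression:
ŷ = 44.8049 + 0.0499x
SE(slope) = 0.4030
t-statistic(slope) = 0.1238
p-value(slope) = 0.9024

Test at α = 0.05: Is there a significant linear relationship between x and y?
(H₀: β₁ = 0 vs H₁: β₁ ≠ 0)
p-value = 0.9024 ≥ α = 0.05, so we fail to reject H₀. The relationship is not significant.

Hypothesis test for the slope coefficient:

H₀: β₁ = 0 (no linear relationship)
H₁: β₁ ≠ 0 (linear relationship exists)

Test statistic: t = β̂₁ / SE(β̂₁) = 0.0499 / 0.4030 = 0.1238

p = 0.9024: how often a slope estimate this far from 0 (in SE units) would arise by chance if β₁ were truly 0.

Decision rule: reject H₀ if p-value < α.
p-value = 0.9024 ≥ α = 0.05 → fail to reject H₀.

There is not sufficient evidence at the 5% significance level to conclude that a linear relationship exists between x and y.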